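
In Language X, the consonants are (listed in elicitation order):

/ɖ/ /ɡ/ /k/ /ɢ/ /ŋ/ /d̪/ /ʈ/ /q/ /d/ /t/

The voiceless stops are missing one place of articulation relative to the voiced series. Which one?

dental

dental: voiceless —, voiced /d̪/.
alveolar: voiceless /t/, voiced /d/.
retroflex: voiceless /ʈ/, voiced /ɖ/.
velar: voiceless /k/, voiced /ɡ/.
uvular: voiceless /q/, voiced /ɢ/.
Every place of articulation has a voiceless member except dental, where /t̪/ would be expected.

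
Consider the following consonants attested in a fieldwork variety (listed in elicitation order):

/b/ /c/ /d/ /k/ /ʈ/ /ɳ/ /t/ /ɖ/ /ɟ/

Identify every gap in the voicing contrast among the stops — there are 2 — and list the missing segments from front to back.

/p/, /ɡ/

place of articulation  voiceless  voiced  
bilabial          —         b       
alveolar          t         d       
retroflex         ʈ         ɖ       
palatal           c         ɟ       
velar             k         —       
Gaps, from front to back: bilabial lacks voiceless (/p/); velar lacks voiced (/ɡ/).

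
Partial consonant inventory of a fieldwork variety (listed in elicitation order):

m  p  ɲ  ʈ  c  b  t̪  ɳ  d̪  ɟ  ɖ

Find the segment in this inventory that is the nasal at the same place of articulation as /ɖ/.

/ɳ/

/ɖ/ is a voiced retroflex stop.
The nasal at the same place is a retroflex nasal — in this inventory, /ɳ/.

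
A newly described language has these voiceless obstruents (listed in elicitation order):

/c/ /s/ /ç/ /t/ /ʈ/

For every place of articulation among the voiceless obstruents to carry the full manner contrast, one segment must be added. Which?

/ʂ/

Stop: /t/ (alveolar), /ʈ/ (retroflex), /c/ (palatal).
Fricative: /s/ (alveolar), /ç/ (palatal).
The retroflex row has no fricative member, so the gap is the retroflex fricative /ʂ/.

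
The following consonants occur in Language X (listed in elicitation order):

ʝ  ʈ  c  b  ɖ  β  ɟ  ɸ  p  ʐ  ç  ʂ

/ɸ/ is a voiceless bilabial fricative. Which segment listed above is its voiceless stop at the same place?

The voiceless stop at the same place is a voiceless bilabial stop — in this inventory, /p/.

/p/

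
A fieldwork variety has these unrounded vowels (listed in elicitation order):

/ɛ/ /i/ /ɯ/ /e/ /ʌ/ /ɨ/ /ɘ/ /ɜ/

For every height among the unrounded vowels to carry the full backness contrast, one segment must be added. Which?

/ɤ/

Front: /i/ (high), /e/ (high-mid), /ɛ/ (low-mid).
Central: /ɨ/ (high), /ɘ/ (high-mid), /ɜ/ (low-mid).
Back: /ɯ/ (high), /ʌ/ (low-mid).
The high-mid row has no back member, so the gap is the high-mid back unrounded vowel /ɤ/.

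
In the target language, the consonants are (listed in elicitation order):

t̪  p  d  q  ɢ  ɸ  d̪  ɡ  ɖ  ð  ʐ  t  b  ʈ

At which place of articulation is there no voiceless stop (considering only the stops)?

velar

place of articulation  voiceless  voiced  
bilabial          p         b       
dental            t̪        d̪      
alveolar          t         d       
retroflex         ʈ         ɖ       
velar             —         ɡ       
uvular            q         ɢ       
Every place of articulation has a voiceless member except velar, where /k/ would be expected.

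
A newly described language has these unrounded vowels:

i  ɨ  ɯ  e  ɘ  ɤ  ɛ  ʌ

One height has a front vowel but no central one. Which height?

high: front /i/, central /ɨ/, back /ɯ/.
high-mid: front /e/, central /ɘ/, back /ɤ/.
low-mid: front /ɛ/, central —, back /ʌ/.
Every height has a central member except low-mid, where /ɜ/ would be expected.

low-mid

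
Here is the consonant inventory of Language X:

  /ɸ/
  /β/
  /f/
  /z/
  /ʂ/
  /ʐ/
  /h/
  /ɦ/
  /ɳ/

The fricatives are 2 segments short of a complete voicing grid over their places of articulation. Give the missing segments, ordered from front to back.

/v/, /s/

Voiceless: /ɸ/ (bilabial), /f/ (labiodental), /ʂ/ (retroflex), /h/ (glottal).
Voiced: /β/ (bilabial), /z/ (alveolar), /ʐ/ (retroflex), /ɦ/ (glottal).
Gaps, from front to back: labiodental lacks voiced (/v/); alveolar lacks voiceless (/s/).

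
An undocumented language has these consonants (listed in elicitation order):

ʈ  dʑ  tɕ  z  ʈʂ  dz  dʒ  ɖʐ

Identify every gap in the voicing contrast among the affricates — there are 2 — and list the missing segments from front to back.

/ts/, /tʃ/

Voiceless: /ʈʂ/ (retroflex), /tɕ/ (alveolo-palatal).
Voiced: /dz/ (alveolar), /dʒ/ (postalveolar), /ɖʐ/ (retroflex), /dʑ/ (alveolo-palatal).
Gaps, from front to back: alveolar lacks voiceless (/ts/); postalveolar lacks voiceless (/tʃ/).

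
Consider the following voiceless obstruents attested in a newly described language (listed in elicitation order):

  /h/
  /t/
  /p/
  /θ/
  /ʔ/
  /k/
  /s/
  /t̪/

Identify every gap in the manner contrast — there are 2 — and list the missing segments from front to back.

/ɸ/, /x/

bilabial: stop /p/, fricative —.
dental: stop /t̪/, fricative /θ/.
alveolar: stop /t/, fricative /s/.
velar: stop /k/, fricative —.
glottal: stop /ʔ/, fricative /h/.
Gaps, from front to back: bilabial lacks fricative (/ɸ/); velar lacks fricative (/x/).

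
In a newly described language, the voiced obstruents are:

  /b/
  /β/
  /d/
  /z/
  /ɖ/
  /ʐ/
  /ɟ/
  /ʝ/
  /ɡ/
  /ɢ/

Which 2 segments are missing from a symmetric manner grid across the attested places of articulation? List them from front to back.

bilabial: stop /b/, fricative /β/.
alveolar: stop /d/, fricative /z/.
retroflex: stop /ɖ/, fricative /ʐ/.
palatal: stop /ɟ/, fricative /ʝ/.
velar: stop /ɡ/, fricative —.
uvular: stop /ɢ/, fricative —.
Gaps, from front to back: velar lacks fricative (/ɣ/); uvular lacks fricative (/ʁ/).

/ɣ/, /ʁ/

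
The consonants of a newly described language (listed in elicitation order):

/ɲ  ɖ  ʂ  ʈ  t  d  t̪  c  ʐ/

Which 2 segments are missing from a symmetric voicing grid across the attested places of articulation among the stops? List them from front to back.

/d̪/, /ɟ/

Voiceless: /t̪/ (dental), /t/ (alveolar), /ʈ/ (retroflex), /c/ (palatal).
Voiced: /d/ (alveolar), /ɖ/ (retroflex).
Gaps, from front to back: dental lacks voiced (/d̪/); palatal lacks voiced (/ɟ/).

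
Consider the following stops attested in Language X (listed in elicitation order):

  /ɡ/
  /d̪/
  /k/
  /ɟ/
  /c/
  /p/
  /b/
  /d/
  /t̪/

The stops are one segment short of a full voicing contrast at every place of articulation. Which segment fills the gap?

/t/

place of articulation  voiceless  voiced  
bilabial          p         b       
dental            t̪        d̪      
alveolar          —         d       
palatal           c         ɟ       
velar             k         ɡ       
The alveolar row has no voiceless member, so the gap is the voiceless alveolar stop /t/.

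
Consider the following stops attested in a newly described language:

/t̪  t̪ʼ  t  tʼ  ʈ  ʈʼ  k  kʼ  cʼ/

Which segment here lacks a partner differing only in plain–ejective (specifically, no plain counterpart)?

Dental: /t̪/ ~ /t̪ʼ/
Alveolar: /t/ ~ /tʼ/
Retroflex: /ʈ/ ~ /ʈʼ/
Velar: /k/ ~ /kʼ/
Palatal: only /cʼ/ (ejective); no plain partner.
So /cʼ/ is the unpaired segment.

/cʼ/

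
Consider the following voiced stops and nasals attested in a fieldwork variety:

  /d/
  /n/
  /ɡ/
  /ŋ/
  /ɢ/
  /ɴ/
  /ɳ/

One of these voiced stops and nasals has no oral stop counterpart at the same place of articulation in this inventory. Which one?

Alveolar: /d/ ~ /n/
Velar: /ɡ/ ~ /ŋ/
Uvular: /ɢ/ ~ /ɴ/
Retroflex: only /ɳ/ (nasal); no oral stop partner.
So /ɳ/ is the unpaired segment.

/ɳ/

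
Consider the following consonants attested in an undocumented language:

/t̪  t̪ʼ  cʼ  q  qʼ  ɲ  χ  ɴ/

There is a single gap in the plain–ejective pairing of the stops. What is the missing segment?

/c/

Plain: /t̪/ (dental), /q/ (uvular).
Ejective: /t̪ʼ/ (dental), /cʼ/ (palatal), /qʼ/ (uvular).
The palatal row has no plain member, so the gap is the plain palatal stop /c/.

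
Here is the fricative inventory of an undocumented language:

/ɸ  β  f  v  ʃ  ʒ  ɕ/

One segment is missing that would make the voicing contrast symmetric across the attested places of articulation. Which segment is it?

place of articulation  voiceless  voiced  
bilabial          ɸ         β       
labiodental       f         v       
postalveolar      ʃ         ʒ       
alveolo-palatal   ɕ         —       
The alveolo-palatal row has no voiced member, so the gap is the voiced alveolo-palatal fricative /ʑ/.

/ʑ/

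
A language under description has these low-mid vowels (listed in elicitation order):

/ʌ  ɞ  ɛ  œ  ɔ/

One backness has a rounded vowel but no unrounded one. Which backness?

central

Unrounded: /ɛ/ (front), /ʌ/ (back).
Rounded: /œ/ (front), /ɞ/ (central), /ɔ/ (back).
Every backness has an unrounded member except central, where /ɜ/ would be expected.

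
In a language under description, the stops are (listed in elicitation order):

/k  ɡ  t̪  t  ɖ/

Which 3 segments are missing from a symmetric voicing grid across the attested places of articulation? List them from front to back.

/d̪/, /d/, /ʈ/

Voiceless: /t̪/ (dental), /t/ (alveolar), /k/ (velar).
Voiced: /ɖ/ (retroflex), /ɡ/ (velar).
Gaps, from front to back: dental lacks voiced (/d̪/); alveolar lacks voiced (/d/); retroflex lacks voiceless (/ʈ/).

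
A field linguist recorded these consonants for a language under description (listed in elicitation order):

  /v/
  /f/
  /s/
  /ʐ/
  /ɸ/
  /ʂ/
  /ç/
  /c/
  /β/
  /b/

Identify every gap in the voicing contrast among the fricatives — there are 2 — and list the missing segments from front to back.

/z/, /ʝ/

bilabial: voiceless /ɸ/, voiced /β/.
labiodental: voiceless /f/, voiced /v/.
alveolar: voiceless /s/, voiced —.
retroflex: voiceless /ʂ/, voiced /ʐ/.
palatal: voiceless /ç/, voiced —.
Gaps, from front to back: alveolar lacks voiced (/z/); palatal lacks voiced (/ʝ/).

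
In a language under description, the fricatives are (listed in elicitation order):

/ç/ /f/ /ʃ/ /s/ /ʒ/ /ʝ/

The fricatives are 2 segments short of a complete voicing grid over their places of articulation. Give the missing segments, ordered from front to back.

/v/, /z/

labiodental: voiceless /f/, voiced —.
alveolar: voiceless /s/, voiced —.
postalveolar: voiceless /ʃ/, voiced /ʒ/.
palatal: voiceless /ç/, voiced /ʝ/.
Gaps, from front to back: labiodental lacks voiced (/v/); alveolar lacks voiced (/z/).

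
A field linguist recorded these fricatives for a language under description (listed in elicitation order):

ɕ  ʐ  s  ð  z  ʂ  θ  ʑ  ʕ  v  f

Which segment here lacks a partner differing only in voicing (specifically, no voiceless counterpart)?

Labiodental: /f/ ~ /v/
Dental: /θ/ ~ /ð/
Alveolar: /s/ ~ /z/
Retroflex: /ʂ/ ~ /ʐ/
Alveolo-palatal: /ɕ/ ~ /ʑ/
Pharyngeal: only /ʕ/ (voiced); no voiceless partner.
So /ʕ/ is the unpaired segment.

/ʕ/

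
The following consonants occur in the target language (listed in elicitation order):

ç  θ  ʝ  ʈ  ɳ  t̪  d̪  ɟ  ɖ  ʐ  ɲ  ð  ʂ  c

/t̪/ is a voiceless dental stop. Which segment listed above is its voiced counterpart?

/d̪/

The voiced counterpart is a voiced dental stop — in this inventory, /d̪/.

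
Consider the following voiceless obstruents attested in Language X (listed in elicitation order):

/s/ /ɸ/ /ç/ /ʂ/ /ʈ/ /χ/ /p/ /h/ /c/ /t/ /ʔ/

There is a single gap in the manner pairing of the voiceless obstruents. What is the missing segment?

bilabial: stop /p/, fricative /ɸ/.
alveolar: stop /t/, fricative /s/.
retroflex: stop /ʈ/, fricative /ʂ/.
palatal: stop /c/, fricative /ç/.
uvular: stop —, fricative /χ/.
glottal: stop /ʔ/, fricative /h/.
The uvular row has no stop member, so the gap is the uvular stop /q/.

/q/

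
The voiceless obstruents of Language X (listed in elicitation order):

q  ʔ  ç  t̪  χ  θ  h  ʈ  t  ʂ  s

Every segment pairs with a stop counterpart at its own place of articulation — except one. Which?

/ç/

Dental: /t̪/ ~ /θ/
Alveolar: /t/ ~ /s/
Retroflex: /ʈ/ ~ /ʂ/
Uvular: /q/ ~ /χ/
Glottal: /ʔ/ ~ /h/
Palatal: only /ç/ (fricative); no stop partner.
So /ç/ is the unpaired segment.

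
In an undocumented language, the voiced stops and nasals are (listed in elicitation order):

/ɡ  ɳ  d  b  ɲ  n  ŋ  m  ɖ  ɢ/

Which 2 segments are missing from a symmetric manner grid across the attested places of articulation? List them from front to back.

bilabial: oral stop /b/, nasal /m/.
alveolar: oral stop /d/, nasal /n/.
retroflex: oral stop /ɖ/, nasal /ɳ/.
palatal: oral stop —, nasal /ɲ/.
velar: oral stop /ɡ/, nasal /ŋ/.
uvular: oral stop /ɢ/, nasal —.
Gaps, from front to back: palatal lacks oral stop (/ɟ/); uvular lacks nasal (/ɴ/).

/ɟ/, /ɴ/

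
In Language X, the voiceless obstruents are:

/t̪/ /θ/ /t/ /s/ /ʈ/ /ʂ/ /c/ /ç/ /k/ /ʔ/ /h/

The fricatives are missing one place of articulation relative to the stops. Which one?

velar

place of articulation  stop      fricative
dental            t̪        θ       
alveolar          t         s       
retroflex         ʈ         ʂ       
palatal           c         ç       
velar             k         —       
glottal           ʔ         h       
Every place of articulation has a fricative member except velar, where /x/ would be expected.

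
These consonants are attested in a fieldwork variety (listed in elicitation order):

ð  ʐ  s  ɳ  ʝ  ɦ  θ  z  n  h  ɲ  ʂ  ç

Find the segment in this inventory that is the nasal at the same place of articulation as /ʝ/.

/ʝ/ is a voiced palatal fricative.
The nasal at the same place is a palatal nasal — in this inventory, /ɲ/.

/ɲ/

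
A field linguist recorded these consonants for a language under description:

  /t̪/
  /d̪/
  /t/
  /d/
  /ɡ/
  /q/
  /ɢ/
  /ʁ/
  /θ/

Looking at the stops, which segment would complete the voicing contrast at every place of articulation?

Voiceless: /t̪/ (dental), /t/ (alveolar), /q/ (uvular).
Voiced: /d̪/ (dental), /d/ (alveolar), /ɡ/ (velar), /ɢ/ (uvular).
The velar row has no voiceless member, so the gap is the voiceless velar stop /k/.

/k/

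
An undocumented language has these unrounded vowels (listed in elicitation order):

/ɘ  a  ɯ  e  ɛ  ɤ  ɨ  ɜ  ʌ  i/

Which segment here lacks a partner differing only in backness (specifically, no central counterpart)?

/a/

High: /i/ ~ /ɨ/ ~ /ɯ/
High-mid: /e/ ~ /ɘ/ ~ /ɤ/
Low-mid: /ɛ/ ~ /ɜ/ ~ /ʌ/
Low: only /a/ (front); no central partner.
So /a/ is the unpaired segment.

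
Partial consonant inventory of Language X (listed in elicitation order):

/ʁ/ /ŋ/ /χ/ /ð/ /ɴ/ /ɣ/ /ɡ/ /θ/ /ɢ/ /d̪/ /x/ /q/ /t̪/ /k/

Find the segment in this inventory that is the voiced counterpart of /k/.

/ɡ/

/k/ is a voiceless velar stop.
The voiced counterpart is a voiced velar stop — in this inventory, /ɡ/.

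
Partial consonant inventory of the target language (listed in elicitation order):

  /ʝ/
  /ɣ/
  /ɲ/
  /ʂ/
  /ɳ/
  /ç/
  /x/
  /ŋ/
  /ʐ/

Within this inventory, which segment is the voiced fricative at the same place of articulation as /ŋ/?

/ɣ/

/ŋ/ is a velar nasal.
The voiced fricative at the same place is a voiced velar fricative — in this inventory, /ɣ/.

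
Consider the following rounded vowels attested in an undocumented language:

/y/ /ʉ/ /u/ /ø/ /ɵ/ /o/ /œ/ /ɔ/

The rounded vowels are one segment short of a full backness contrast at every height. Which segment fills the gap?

height            front     central   back    
high              y         ʉ         u       
high-mid          ø         ɵ         o       
low-mid           œ         —         ɔ       
The low-mid row has no central member, so the gap is the low-mid central rounded vowel /ɞ/.

/ɞ/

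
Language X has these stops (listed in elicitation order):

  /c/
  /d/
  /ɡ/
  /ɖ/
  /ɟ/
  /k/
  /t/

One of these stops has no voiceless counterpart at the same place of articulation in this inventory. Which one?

/ɖ/

Alveolar: /t/ ~ /d/
Palatal: /c/ ~ /ɟ/
Velar: /k/ ~ /ɡ/
Retroflex: only /ɖ/ (voiced); no voiceless partner.
So /ɖ/ is the unpaired segment.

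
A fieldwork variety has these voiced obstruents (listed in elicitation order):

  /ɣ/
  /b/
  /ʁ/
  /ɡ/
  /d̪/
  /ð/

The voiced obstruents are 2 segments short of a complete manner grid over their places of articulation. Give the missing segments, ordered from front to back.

bilabial: stop /b/, fricative —.
dental: stop /d̪/, fricative /ð/.
velar: stop /ɡ/, fricative /ɣ/.
uvular: stop —, fricative /ʁ/.
Gaps, from front to back: bilabial lacks fricative (/β/); uvular lacks stop (/ɢ/).

/β/, /ɢ/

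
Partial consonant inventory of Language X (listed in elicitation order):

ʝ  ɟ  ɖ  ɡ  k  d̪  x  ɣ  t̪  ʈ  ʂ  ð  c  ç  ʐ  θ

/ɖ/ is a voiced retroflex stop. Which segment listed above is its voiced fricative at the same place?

The voiced fricative at the same place is a voiced retroflex fricative — in this inventory, /ʐ/.

/ʐ/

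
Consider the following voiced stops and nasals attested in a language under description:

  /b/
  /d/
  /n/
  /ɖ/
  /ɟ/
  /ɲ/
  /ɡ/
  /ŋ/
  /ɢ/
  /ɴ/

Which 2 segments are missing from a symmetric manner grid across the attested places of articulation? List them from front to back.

Oral stop: /b/ (bilabial), /d/ (alveolar), /ɖ/ (retroflex), /ɟ/ (palatal), /ɡ/ (velar), /ɢ/ (uvular).
Nasal: /n/ (alveolar), /ɲ/ (palatal), /ŋ/ (velar), /ɴ/ (uvular).
Gaps, from front to back: bilabial lacks nasal (/m/); retroflex lacks nasal (/ɳ/).

/m/, /ɳ/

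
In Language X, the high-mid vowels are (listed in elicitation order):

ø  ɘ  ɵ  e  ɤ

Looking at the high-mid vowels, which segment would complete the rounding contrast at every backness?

backness          unrounded  rounded 
front             e         ø       
central           ɘ         ɵ       
back              ɤ         —       
The back row has no rounded member, so the gap is the back rounded vowel /o/.

/o/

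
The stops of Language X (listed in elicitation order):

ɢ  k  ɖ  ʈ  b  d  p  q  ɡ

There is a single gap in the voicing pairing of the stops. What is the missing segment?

/t/

place of articulation  voiceless  voiced  
bilabial          p         b       
alveolar          —         d       
retroflex         ʈ         ɖ       
velar             k         ɡ       
uvular            q         ɢ       
The alveolar row has no voiceless member, so the gap is the voiceless alveolar stop /t/.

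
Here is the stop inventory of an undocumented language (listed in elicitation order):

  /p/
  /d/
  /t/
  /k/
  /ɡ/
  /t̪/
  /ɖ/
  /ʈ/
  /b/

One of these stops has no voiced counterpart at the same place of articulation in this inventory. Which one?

Bilabial: /p/ ~ /b/
Alveolar: /t/ ~ /d/
Retroflex: /ʈ/ ~ /ɖ/
Velar: /k/ ~ /ɡ/
Dental: only /t̪/ (voiceless); no voiced partner.
So /t̪/ is the unpaired segment.

/t̪/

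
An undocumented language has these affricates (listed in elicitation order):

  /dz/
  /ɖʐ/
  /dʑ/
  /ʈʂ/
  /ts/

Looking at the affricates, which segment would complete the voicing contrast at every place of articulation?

place of articulation  voiceless  voiced  
alveolar          ts        dz      
retroflex         ʈʂ        ɖʐ      
alveolo-palatal   —         dʑ      
The alveolo-palatal row has no voiceless member, so the gap is the voiceless alveolo-palatal affricate /tɕ/.

/tɕ/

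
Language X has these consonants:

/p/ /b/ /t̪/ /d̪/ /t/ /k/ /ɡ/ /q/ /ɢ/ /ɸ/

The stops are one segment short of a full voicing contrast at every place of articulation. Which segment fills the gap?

/d/

bilabial: voiceless /p/, voiced /b/.
dental: voiceless /t̪/, voiced /d̪/.
alveolar: voiceless /t/, voiced —.
velar: voiceless /k/, voiced /ɡ/.
uvular: voiceless /q/, voiced /ɢ/.
The alveolar row has no voiced member, so the gap is the voiced alveolar stop /d/.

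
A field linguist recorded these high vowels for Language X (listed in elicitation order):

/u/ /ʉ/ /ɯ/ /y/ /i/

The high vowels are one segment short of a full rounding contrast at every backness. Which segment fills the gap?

/ɨ/

backness          unrounded  rounded 
front             i         y       
central           —         ʉ       
back              ɯ         u       
The central row has no unrounded member, so the gap is the central unrounded vowel /ɨ/.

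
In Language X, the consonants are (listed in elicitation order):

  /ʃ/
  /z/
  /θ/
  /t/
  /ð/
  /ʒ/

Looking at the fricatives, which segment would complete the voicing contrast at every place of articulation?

/s/

dental: voiceless /θ/, voiced /ð/.
alveolar: voiceless —, voiced /z/.
postalveolar: voiceless /ʃ/, voiced /ʒ/.
The alveolar row has no voiceless member, so the gap is the voiceless alveolar fricative /s/.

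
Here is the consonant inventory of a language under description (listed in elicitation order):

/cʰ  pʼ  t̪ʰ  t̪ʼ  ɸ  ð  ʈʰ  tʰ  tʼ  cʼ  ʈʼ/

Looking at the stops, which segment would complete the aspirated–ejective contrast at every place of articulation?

Aspirated: /t̪ʰ/ (dental), /tʰ/ (alveolar), /ʈʰ/ (retroflex), /cʰ/ (palatal).
Ejective: /pʼ/ (bilabial), /t̪ʼ/ (dental), /tʼ/ (alveolar), /ʈʼ/ (retroflex), /cʼ/ (palatal).
The bilabial row has no aspirated member, so the gap is the aspirated bilabial stop /pʰ/.

/pʰ/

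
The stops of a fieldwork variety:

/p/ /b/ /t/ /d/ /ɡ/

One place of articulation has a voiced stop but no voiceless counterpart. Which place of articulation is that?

velar

bilabial: voiceless /p/, voiced /b/.
alveolar: voiceless /t/, voiced /d/.
velar: voiceless —, voiced /ɡ/.
Every place of articulation has a voiceless member except velar, where /k/ would be expected.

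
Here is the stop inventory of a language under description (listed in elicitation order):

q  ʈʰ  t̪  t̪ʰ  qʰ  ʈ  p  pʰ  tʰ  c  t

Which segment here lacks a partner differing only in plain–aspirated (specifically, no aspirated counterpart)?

/c/

Bilabial: /p/ ~ /pʰ/
Dental: /t̪/ ~ /t̪ʰ/
Alveolar: /t/ ~ /tʰ/
Retroflex: /ʈ/ ~ /ʈʰ/
Uvular: /q/ ~ /qʰ/
Palatal: only /c/ (plain); no aspirated partner.
So /c/ is the unpaired segment.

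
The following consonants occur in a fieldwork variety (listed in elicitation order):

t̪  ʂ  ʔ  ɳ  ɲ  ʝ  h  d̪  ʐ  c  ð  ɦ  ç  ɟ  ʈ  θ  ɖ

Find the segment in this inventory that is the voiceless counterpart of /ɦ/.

/h/

/ɦ/ is a voiced glottal fricative.
The voiceless counterpart is a voiceless glottal fricative — in this inventory, /h/.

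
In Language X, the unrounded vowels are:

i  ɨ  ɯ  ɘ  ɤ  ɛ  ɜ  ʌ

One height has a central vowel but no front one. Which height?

high-mid

Front: /i/ (high), /ɛ/ (low-mid).
Central: /ɨ/ (high), /ɘ/ (high-mid), /ɜ/ (low-mid).
Back: /ɯ/ (high), /ɤ/ (high-mid), /ʌ/ (low-mid).
Every height has a front member except high-mid, where /e/ would be expected.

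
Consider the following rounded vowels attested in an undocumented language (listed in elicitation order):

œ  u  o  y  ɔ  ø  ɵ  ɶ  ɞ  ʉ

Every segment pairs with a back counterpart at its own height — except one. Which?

/ɶ/

High: /y/ ~ /ʉ/ ~ /u/
High-mid: /ø/ ~ /ɵ/ ~ /o/
Low-mid: /œ/ ~ /ɞ/ ~ /ɔ/
Low: only /ɶ/ (front); no back partner.
So /ɶ/ is the unpaired segment.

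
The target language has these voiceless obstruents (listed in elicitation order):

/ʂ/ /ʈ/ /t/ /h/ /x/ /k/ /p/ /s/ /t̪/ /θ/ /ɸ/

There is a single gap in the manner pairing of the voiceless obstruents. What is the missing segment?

Stop: /p/ (bilabial), /t̪/ (dental), /t/ (alveolar), /ʈ/ (retroflex), /k/ (velar).
Fricative: /ɸ/ (bilabial), /θ/ (dental), /s/ (alveolar), /ʂ/ (retroflex), /x/ (velar), /h/ (glottal).
The glottal row has no stop member, so the gap is the glottal stop /ʔ/.

/ʔ/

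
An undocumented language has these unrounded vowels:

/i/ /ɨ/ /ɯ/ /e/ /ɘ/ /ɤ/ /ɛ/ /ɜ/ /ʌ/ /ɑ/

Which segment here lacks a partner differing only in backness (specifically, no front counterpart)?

/ɑ/

High: /i/ ~ /ɨ/ ~ /ɯ/
High-mid: /e/ ~ /ɘ/ ~ /ɤ/
Low-mid: /ɛ/ ~ /ɜ/ ~ /ʌ/
Low: only /ɑ/ (back); no front partner.
So /ɑ/ is the unpaired segment.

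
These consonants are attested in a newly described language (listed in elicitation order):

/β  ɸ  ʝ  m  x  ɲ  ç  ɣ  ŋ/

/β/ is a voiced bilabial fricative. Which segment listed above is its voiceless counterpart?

/ɸ/

The voiceless counterpart is a voiceless bilabial fricative — in this inventory, /ɸ/.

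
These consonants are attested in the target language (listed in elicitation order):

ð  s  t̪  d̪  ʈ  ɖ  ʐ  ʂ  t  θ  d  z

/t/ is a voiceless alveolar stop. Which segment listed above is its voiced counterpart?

The voiced counterpart is a voiced alveolar stop — in this inventory, /d/.

/d/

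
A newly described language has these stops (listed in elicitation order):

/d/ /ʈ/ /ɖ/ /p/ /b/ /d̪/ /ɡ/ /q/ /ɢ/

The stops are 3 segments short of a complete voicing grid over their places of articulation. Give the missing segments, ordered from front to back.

/t̪/, /t/, /k/

bilabial: voiceless /p/, voiced /b/.
dental: voiceless —, voiced /d̪/.
alveolar: voiceless —, voiced /d/.
retroflex: voiceless /ʈ/, voiced /ɖ/.
velar: voiceless —, voiced /ɡ/.
uvular: voiceless /q/, voiced /ɢ/.
Gaps, from front to back: dental lacks voiceless (/t̪/); alveolar lacks voiceless (/t/); velar lacks voiceless (/k/).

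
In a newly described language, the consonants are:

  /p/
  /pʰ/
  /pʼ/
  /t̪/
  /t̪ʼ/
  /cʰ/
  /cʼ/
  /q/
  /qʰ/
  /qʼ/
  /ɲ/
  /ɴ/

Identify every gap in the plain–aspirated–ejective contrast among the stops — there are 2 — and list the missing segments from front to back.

place of articulation  plain     aspirated  ejective
bilabial          p         pʰ        pʼ      
dental            t̪        —         t̪ʼ     
palatal           —         cʰ        cʼ      
uvular            q         qʰ        qʼ      
Gaps, from front to back: dental lacks aspirated (/t̪ʰ/); palatal lacks plain (/c/).

/t̪ʰ/, /c/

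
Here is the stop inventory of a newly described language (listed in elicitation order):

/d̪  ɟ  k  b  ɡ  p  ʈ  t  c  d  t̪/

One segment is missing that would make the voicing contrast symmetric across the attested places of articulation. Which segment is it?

/ɖ/

bilabial: voiceless /p/, voiced /b/.
dental: voiceless /t̪/, voiced /d̪/.
alveolar: voiceless /t/, voiced /d/.
retroflex: voiceless /ʈ/, voiced —.
palatal: voiceless /c/, voiced /ɟ/.
velar: voiceless /k/, voiced /ɡ/.
The retroflex row has no voiced member, so the gap is the voiced retroflex stop /ɖ/.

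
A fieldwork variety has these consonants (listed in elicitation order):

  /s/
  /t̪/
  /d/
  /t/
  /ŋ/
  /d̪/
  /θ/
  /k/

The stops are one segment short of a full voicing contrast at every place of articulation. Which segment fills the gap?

place of articulation  voiceless  voiced  
dental            t̪        d̪      
alveolar          t         d       
velar             k         —       
The velar row has no voiced member, so the gap is the voiced velar stop /ɡ/.

/ɡ/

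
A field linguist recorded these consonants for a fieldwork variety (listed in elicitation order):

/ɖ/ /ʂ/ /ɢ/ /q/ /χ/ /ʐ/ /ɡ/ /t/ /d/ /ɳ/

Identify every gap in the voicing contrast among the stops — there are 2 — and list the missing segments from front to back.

Voiceless: /t/ (alveolar), /q/ (uvular).
Voiced: /d/ (alveolar), /ɖ/ (retroflex), /ɡ/ (velar), /ɢ/ (uvular).
Gaps, from front to back: retroflex lacks voiceless (/ʈ/); velar lacks voiceless (/k/).

/ʈ/, /k/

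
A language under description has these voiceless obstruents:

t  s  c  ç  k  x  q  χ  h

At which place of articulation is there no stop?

Stop: /t/ (alveolar), /c/ (palatal), /k/ (velar), /q/ (uvular).
Fricative: /s/ (alveolar), /ç/ (palatal), /x/ (velar), /χ/ (uvular), /h/ (glottal).
Every place of articulation has a stop member except glottal, where /ʔ/ would be expected.

glottal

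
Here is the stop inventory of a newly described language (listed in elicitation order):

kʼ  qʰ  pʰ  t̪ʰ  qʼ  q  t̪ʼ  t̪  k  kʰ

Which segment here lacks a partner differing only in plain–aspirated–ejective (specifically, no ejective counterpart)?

Dental: /t̪/ ~ /t̪ʰ/ ~ /t̪ʼ/
Velar: /k/ ~ /kʰ/ ~ /kʼ/
Uvular: /q/ ~ /qʰ/ ~ /qʼ/
Bilabial: only /pʰ/ (aspirated); no ejective partner.
So /pʰ/ is the unpaired segment.

/pʰ/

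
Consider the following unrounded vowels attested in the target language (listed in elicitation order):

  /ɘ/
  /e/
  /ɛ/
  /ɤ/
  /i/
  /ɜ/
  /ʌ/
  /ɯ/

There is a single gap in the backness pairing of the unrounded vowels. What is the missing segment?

/ɨ/

height            front     central   back    
high              i         —         ɯ       
high-mid          e         ɘ         ɤ       
low-mid           ɛ         ɜ         ʌ       
The high row has no central member, so the gap is the high central unrounded vowel /ɨ/.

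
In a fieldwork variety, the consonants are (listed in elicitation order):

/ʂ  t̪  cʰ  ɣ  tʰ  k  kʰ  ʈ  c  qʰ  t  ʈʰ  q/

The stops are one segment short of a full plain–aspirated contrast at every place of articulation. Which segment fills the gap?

place of articulation  plain     aspirated
dental            t̪        —       
alveolar          t         tʰ      
retroflex         ʈ         ʈʰ      
palatal           c         cʰ      
velar             k         kʰ      
uvular            q         qʰ      
The dental row has no aspirated member, so the gap is the aspirated dental stop /t̪ʰ/.

/t̪ʰ/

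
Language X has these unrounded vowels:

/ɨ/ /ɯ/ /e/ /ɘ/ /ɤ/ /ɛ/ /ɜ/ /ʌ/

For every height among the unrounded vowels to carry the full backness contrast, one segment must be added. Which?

Front: /e/ (high-mid), /ɛ/ (low-mid).
Central: /ɨ/ (high), /ɘ/ (high-mid), /ɜ/ (low-mid).
Back: /ɯ/ (high), /ɤ/ (high-mid), /ʌ/ (low-mid).
The high row has no front member, so the gap is the high front unrounded vowel /i/.

/i/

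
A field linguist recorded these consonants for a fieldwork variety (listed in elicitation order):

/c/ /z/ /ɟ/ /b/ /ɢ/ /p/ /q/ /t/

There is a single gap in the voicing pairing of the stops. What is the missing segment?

/d/

bilabial: voiceless /p/, voiced /b/.
alveolar: voiceless /t/, voiced —.
palatal: voiceless /c/, voiced /ɟ/.
uvular: voiceless /q/, voiced /ɢ/.
The alveolar row has no voiced member, so the gap is the voiced alveolar stop /d/.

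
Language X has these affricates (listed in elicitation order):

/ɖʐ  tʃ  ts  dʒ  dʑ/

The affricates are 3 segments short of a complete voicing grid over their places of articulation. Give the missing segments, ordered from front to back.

/dz/, /ʈʂ/, /tɕ/

place of articulation  voiceless  voiced  
alveolar          ts        —       
postalveolar      tʃ        dʒ      
retroflex         —         ɖʐ      
alveolo-palatal   —         dʑ      
Gaps, from front to back: alveolar lacks voiced (/dz/); retroflex lacks voiceless (/ʈʂ/); alveolo-palatal lacks voiceless (/tɕ/).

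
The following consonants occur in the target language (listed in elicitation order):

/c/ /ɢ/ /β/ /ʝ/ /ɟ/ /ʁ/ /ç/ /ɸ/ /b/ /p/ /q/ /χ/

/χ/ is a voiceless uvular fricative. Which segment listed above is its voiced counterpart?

/ʁ/

The voiced counterpart is a voiced uvular fricative — in this inventory, /ʁ/.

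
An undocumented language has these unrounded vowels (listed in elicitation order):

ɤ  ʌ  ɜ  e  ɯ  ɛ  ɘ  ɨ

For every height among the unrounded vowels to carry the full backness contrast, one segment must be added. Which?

/i/

Front: /e/ (high-mid), /ɛ/ (low-mid).
Central: /ɨ/ (high), /ɘ/ (high-mid), /ɜ/ (low-mid).
Back: /ɯ/ (high), /ɤ/ (high-mid), /ʌ/ (low-mid).
The high row has no front member, so the gap is the high front unrounded vowel /i/.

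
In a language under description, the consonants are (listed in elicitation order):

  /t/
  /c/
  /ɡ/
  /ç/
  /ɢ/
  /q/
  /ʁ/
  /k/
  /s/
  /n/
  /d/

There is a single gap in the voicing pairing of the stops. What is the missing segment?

place of articulation  voiceless  voiced  
alveolar          t         d       
palatal           c         —       
velar             k         ɡ       
uvular            q         ɢ       
The palatal row has no voiced member, so the gap is the voiced palatal stop /ɟ/.

/ɟ/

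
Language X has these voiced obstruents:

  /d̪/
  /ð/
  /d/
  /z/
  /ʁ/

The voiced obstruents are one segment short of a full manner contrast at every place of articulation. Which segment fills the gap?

/ɢ/

dental: stop /d̪/, fricative /ð/.
alveolar: stop /d/, fricative /z/.
uvular: stop —, fricative /ʁ/.
The uvular row has no stop member, so the gap is the uvular stop /ɢ/.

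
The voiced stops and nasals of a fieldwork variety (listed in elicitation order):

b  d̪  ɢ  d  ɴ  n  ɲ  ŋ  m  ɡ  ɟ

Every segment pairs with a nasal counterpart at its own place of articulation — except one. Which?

Bilabial: /b/ ~ /m/
Alveolar: /d/ ~ /n/
Palatal: /ɟ/ ~ /ɲ/
Velar: /ɡ/ ~ /ŋ/
Uvular: /ɢ/ ~ /ɴ/
Dental: only /d̪/ (oral stop); no nasal partner.
So /d̪/ is the unpaired segment.

/d̪/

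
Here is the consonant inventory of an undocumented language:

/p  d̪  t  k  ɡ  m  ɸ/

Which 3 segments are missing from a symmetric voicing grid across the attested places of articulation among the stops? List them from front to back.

Voiceless: /p/ (bilabial), /t/ (alveolar), /k/ (velar).
Voiced: /d̪/ (dental), /ɡ/ (velar).
Gaps, from front to back: bilabial lacks voiced (/b/); dental lacks voiceless (/t̪/); alveolar lacks voiced (/d/).

/b/, /t̪/, /d/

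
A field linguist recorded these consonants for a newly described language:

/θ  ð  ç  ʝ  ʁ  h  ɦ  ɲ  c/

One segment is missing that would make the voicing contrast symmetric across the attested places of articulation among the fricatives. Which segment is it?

/χ/

Voiceless: /θ/ (dental), /ç/ (palatal), /h/ (glottal).
Voiced: /ð/ (dental), /ʝ/ (palatal), /ʁ/ (uvular), /ɦ/ (glottal).
The uvular row has no voiceless member, so the gap is the voiceless uvular fricative /χ/.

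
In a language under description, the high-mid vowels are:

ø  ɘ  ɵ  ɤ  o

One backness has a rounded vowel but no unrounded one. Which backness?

front

Unrounded: /ɘ/ (central), /ɤ/ (back).
Rounded: /ø/ (front), /ɵ/ (central), /o/ (back).
Every backness has an unrounded member except front, where /e/ would be expected.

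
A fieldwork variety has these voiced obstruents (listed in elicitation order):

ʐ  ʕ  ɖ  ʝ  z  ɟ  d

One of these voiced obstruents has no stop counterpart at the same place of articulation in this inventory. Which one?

Alveolar: /d/ ~ /z/
Retroflex: /ɖ/ ~ /ʐ/
Palatal: /ɟ/ ~ /ʝ/
Pharyngeal: only /ʕ/ (fricative); no stop partner.
So /ʕ/ is the unpaired segment.

/ʕ/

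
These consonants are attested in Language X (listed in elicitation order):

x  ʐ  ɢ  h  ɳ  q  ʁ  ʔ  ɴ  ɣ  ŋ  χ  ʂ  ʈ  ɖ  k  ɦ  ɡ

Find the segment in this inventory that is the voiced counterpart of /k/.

/k/ is a voiceless velar stop.
The voiced counterpart is a voiced velar stop — in this inventory, /ɡ/.

/ɡ/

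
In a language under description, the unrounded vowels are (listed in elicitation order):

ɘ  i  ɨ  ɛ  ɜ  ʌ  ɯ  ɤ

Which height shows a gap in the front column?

Front: /i/ (high), /ɛ/ (low-mid).
Central: /ɨ/ (high), /ɘ/ (high-mid), /ɜ/ (low-mid).
Back: /ɯ/ (high), /ɤ/ (high-mid), /ʌ/ (low-mid).
Every height has a front member except high-mid, where /e/ would be expected.

high-mid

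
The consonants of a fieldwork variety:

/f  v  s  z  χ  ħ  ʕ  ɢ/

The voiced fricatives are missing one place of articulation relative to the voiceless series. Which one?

labiodental: voiceless /f/, voiced /v/.
alveolar: voiceless /s/, voiced /z/.
uvular: voiceless /χ/, voiced —.
pharyngeal: voiceless /ħ/, voiced /ʕ/.
Every place of articulation has a voiced member except uvular, where /ʁ/ would be expected.

uvular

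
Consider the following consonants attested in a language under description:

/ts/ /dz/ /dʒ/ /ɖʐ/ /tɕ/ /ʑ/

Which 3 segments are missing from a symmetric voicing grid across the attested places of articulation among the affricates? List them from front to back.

/tʃ/, /ʈʂ/, /dʑ/

Voiceless: /ts/ (alveolar), /tɕ/ (alveolo-palatal).
Voiced: /dz/ (alveolar), /dʒ/ (postalveolar), /ɖʐ/ (retroflex).
Gaps, from front to back: postalveolar lacks voiceless (/tʃ/); retroflex lacks voiceless (/ʈʂ/); alveolo-palatal lacks voiced (/dʑ/).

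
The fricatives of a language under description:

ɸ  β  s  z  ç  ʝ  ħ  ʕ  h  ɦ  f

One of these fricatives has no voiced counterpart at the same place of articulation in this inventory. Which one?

/f/

Bilabial: /ɸ/ ~ /β/
Alveolar: /s/ ~ /z/
Palatal: /ç/ ~ /ʝ/
Pharyngeal: /ħ/ ~ /ʕ/
Glottal: /h/ ~ /ɦ/
Labiodental: only /f/ (voiceless); no voiced partner.
So /f/ is the unpaired segment.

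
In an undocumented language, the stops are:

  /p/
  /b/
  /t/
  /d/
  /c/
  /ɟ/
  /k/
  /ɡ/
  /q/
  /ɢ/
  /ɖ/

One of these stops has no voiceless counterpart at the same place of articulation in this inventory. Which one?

Bilabial: /p/ ~ /b/
Alveolar: /t/ ~ /d/
Palatal: /c/ ~ /ɟ/
Velar: /k/ ~ /ɡ/
Uvular: /q/ ~ /ɢ/
Retroflex: only /ɖ/ (voiced); no voiceless partner.
So /ɖ/ is the unpaired segment.

/ɖ/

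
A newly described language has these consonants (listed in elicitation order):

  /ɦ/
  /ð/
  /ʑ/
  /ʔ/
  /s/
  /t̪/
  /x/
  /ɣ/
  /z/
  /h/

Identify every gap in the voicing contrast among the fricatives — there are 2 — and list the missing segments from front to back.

place of articulation  voiceless  voiced  
dental            —         ð       
alveolar          s         z       
alveolo-palatal   —         ʑ       
velar             x         ɣ       
glottal           h         ɦ       
Gaps, from front to back: dental lacks voiceless (/θ/); alveolo-palatal lacks voiceless (/ɕ/).

/θ/, /ɕ/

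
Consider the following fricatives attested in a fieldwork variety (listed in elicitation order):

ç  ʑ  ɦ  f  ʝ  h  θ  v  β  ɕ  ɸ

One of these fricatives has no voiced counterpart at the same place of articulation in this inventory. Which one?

Bilabial: /ɸ/ ~ /β/
Labiodental: /f/ ~ /v/
Alveolo-palatal: /ɕ/ ~ /ʑ/
Palatal: /ç/ ~ /ʝ/
Glottal: /h/ ~ /ɦ/
Dental: only /θ/ (voiceless); no voiced partner.
So /θ/ is the unpaired segment.

/θ/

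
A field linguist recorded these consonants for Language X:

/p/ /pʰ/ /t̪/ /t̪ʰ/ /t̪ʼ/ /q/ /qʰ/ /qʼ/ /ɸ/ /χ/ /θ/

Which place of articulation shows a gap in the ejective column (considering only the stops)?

bilabial

Plain: /p/ (bilabial), /t̪/ (dental), /q/ (uvular).
Aspirated: /pʰ/ (bilabial), /t̪ʰ/ (dental), /qʰ/ (uvular).
Ejective: /t̪ʼ/ (dental), /qʼ/ (uvular).
Every place of articulation has an ejective member except bilabial, where /pʼ/ would be expected.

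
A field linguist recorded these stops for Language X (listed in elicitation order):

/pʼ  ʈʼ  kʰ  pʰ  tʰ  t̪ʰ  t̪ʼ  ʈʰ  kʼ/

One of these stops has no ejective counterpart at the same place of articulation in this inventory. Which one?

/tʰ/

Bilabial: /pʰ/ ~ /pʼ/
Dental: /t̪ʰ/ ~ /t̪ʼ/
Retroflex: /ʈʰ/ ~ /ʈʼ/
Velar: /kʰ/ ~ /kʼ/
Alveolar: only /tʰ/ (aspirated); no ejective partner.
So /tʰ/ is the unpaired segment.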